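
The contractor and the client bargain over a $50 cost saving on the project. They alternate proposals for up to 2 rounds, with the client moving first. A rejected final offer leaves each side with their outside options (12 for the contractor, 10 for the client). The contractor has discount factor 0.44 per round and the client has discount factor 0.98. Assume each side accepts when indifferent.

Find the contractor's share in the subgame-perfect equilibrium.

Round 2 (the contractor proposes): the client gets 10 if talks fail, so the contractor offers 10 and keeps 40.
Round 1 (the client proposes): the contractor can get 40 next round, worth 0.44 × 40 = 17.6 now, so the client offers 17.6, keeping 32.4.

17.6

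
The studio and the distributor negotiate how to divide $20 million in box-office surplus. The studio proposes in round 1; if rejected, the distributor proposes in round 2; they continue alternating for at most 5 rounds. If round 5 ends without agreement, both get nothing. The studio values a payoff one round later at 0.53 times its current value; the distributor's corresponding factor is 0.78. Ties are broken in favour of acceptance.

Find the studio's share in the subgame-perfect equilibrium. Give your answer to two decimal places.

9.64

Round 5 (the studio proposes): the distributor will accept anything ≥ 0, so the studio offers 0 and keeps 20.
Round 4 (the distributor proposes): the studio can get 20 next round, worth 0.53 × 20 = 10.6 now; the distributor offers that and keeps 9.4.
Round 3 (the studio proposes): the distributor can get 9.4 next round, worth 0.78 × 9.4 = 7.332 now; the studio offers that and keeps 12.668.
Round 2 (the distributor proposes): the studio can get 12.668 next round, worth 0.53 × 12.668 = 6.71404 now. The distributor offers 6.71404 and keeps 20 − 6.71404 = 13.28596.
Round 1 (the studio proposes): the distributor can get 13.28596 next round, worth 0.78 × 13.28596 = 10.3630488 now. The studio offers 10.3630488 and keeps 20 − 10.3630488 = 9.6369512.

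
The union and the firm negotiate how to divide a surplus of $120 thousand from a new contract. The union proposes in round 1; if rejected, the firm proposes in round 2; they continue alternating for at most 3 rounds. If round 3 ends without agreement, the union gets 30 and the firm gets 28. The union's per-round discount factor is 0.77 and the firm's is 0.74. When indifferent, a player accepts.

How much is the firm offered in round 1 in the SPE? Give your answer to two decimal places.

Round 3 (the union proposes): the firm gets 28 if talks fail, so the union offers 28 and keeps 92.
Round 2 (the firm proposes): the union can get 92 next round, worth 0.77 × 92 = 70.84 now. The firm offers 70.84 and keeps 120 − 70.84 = 49.16.
Round 1 (the union proposes): the firm can get 49.16 next round, worth 0.74 × 49.16 = 36.3784 now, so the union offers 36.3784, keeping 83.6216.

36.38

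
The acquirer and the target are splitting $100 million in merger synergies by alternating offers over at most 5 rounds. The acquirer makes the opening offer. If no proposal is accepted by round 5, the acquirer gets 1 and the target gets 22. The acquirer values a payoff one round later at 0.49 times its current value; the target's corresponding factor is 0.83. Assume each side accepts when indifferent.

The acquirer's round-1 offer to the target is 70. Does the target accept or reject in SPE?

Round 5 (the acquirer proposes): the target gets 22 if talks fail, so the acquirer offers 22 and keeps 78.
Round 4 (the target proposes): the acquirer can get 78 next round, worth 0.49 × 78 = 38.22 now; the target offers that and keeps 61.78.
Round 3 (the acquirer proposes): the target can get 61.78 next round, worth 0.83 × 61.78 = 51.2774 now. The acquirer offers 51.2774 and keeps 100 − 51.2774 = 48.7226.
Round 2 (the target proposes): the acquirer can get 48.7226 next round, worth 0.49 × 48.7226 = 23.874074 now, so the target offers 23.874074, keeping 76.125926.
So by rejecting in round 1, the target gets 76.125926 next round, worth 0.83 × 76.125926 = 63.18451858 now.
Offer 70 ≥ 63.18451858, so the target accepts.

Accept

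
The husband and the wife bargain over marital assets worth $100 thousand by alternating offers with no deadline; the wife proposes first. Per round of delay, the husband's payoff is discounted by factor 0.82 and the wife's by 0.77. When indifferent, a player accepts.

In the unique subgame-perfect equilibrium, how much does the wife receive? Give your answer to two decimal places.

48.83

In a stationary SPE each proposer offers the other exactly their discounted continuation value.
If the wife keeps x when proposing and the husband keeps y when proposing, then x = 100 − 0.82y and y = 100 − 0.77x.
Solving: x = 100(1 − 0.82) / (1 − 0.77·0.82) = 18 / 0.3686 ≈ 48.8334.
The husband gets 100 − 48.8334 ≈ 51.1666.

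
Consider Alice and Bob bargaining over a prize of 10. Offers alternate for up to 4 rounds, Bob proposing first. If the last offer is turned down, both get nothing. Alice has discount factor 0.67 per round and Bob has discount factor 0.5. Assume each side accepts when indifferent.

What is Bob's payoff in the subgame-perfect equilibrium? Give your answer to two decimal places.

Round 4 (Alice proposes): Bob will accept anything ≥ 0, so Alice offers 0 and keeps 10.
Round 3 (Bob proposes): Alice can get 10 next round, worth 0.67 × 10 = 6.7 now, so Bob offers 6.7, keeping 3.3.
Round 2 (Alice proposes): Bob can get 3.3 next round, worth 0.5 × 3.3 = 1.65 now; Alice offers that and keeps 8.35.
Round 1 (Bob proposes): Alice can get 8.35 next round, worth 0.67 × 8.35 = 5.5945 now. Bob offers 5.5945 and keeps 10 − 5.5945 = 4.4055.

4.41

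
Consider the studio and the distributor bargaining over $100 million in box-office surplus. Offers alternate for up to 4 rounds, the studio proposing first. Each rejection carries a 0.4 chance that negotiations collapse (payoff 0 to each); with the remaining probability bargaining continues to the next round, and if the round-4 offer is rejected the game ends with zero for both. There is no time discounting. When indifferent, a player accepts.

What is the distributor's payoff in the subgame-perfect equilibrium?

Round 4 (the distributor proposes): rejection yields 0 for the studio; the distributor offers 0 and keeps 100.
Round 3 (the studio proposes): rejecting gives the distributor an expected 0.6 × 100 = 60. The studio offers 60 and keeps 100 − 60 = 40.
Round 2 (the distributor proposes): rejecting gives the studio an expected 0.6 × 40 = 24, so the distributor offers 24, keeping 76.
Round 1 (the studio proposes): rejecting gives the distributor an expected 0.6 × 76 = 45.6; the studio offers that and keeps 54.4.

45.6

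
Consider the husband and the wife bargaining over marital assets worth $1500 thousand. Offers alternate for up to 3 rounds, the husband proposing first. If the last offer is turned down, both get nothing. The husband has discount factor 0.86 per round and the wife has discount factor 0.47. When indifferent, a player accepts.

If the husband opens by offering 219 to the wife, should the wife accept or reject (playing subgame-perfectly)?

Round 3 (the husband proposes): the wife will accept anything ≥ 0, so the husband offers 0 and keeps 1500.
Round 2 (the wife proposes): the husband can get 1500 next round, worth 0.86 × 1500 = 1290 now, so the wife offers 1290, keeping 210.
So by rejecting in round 1, the wife gets 210 next round, worth 0.47 × 210 = 98.7 now.
Offer 219 ≥ 98.7, so the wife accepts.

Accept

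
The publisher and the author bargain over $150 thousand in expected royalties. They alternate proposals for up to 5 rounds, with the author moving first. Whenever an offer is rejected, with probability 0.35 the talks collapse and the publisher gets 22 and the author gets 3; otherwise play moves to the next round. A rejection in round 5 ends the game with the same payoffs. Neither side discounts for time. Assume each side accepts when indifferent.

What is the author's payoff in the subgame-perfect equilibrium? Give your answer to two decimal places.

Round 5 (the author proposes): the publisher gets 22 if talks fail, so the author offers 22 and keeps 128.
Round 4 (the publisher proposes): rejecting gives the author an expected 0.65 × 128 + 0.35 × 3 = 84.25, so the publisher offers 84.25, keeping 65.75.
Round 3 (the author proposes): rejecting gives the publisher an expected 0.65 × 65.75 + 0.35 × 22 = 50.4375; the author offers that and keeps 99.5625.
Round 2 (the publisher proposes): rejecting gives the author an expected 0.65 × 99.5625 + 0.35 × 3 = 65.765625; the publisher offers that and keeps 84.234375.
Round 1 (the author proposes): rejecting gives the publisher an expected 0.65 × 84.234375 + 0.35 × 22 = 62.45234375. The author offers 62.45234375 and keeps 150 − 62.45234375 = 87.54765625.

87.55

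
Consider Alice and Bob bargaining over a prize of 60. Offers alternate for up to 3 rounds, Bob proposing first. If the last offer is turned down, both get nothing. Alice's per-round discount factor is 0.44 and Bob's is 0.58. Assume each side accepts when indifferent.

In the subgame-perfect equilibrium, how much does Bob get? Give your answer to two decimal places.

48.91

Round 3 (Bob proposes): rejection yields 0 for Alice; Bob offers 0 and keeps 60.
Round 2 (Alice proposes): Bob can get 60 next round, worth 0.58 × 60 = 34.8 now; Alice offers that and keeps 25.2.
Round 1 (Bob proposes): Alice can get 25.2 next round, worth 0.44 × 25.2 = 11.088 now; Bob offers that and keeps 48.912.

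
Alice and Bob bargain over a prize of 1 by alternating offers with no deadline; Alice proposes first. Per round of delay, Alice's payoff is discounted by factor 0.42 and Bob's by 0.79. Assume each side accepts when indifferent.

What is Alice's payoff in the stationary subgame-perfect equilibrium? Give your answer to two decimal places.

0.31

In a stationary SPE each proposer offers the other exactly their discounted continuation value.
If Alice keeps x when proposing and Bob keeps y when proposing, then x = 1 − 0.79y and y = 1 − 0.42x.
Solving: x = 1(1 − 0.79) / (1 − 0.42·0.79) = 0.21 / 0.6682 ≈ 0.3143.
Bob gets 1 − 0.3143 ≈ 0.6857.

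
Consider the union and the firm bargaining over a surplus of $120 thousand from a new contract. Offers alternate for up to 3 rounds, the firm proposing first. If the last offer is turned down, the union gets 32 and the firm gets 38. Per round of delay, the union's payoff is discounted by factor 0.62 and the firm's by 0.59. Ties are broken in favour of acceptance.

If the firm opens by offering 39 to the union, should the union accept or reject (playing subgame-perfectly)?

Round 3 (the firm proposes): the union gets 32 if talks fail, so the firm offers 32 and keeps 88.
Round 2 (the union proposes): the firm can get 88 next round, worth 0.59 × 88 = 51.92 now, so the union offers 51.92, keeping 68.08.
So by rejecting in round 1, the union gets 68.08 next round, worth 0.62 × 68.08 = 42.2096 now.
Offer 39 < 42.2096, so the union rejects.

Reject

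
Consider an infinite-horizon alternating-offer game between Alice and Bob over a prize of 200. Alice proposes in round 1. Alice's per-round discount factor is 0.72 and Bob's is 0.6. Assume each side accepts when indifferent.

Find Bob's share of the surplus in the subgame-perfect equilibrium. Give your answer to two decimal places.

Let x be Alice's share when Alice proposes and y be Bob's share when Bob proposes.
Bob accepts iff offered ≥ 0.6·y, so x = 200 − 0.6y. Symmetrically y = 200 − 0.72x.
Substituting: x = 200 − 0.6(200 − 0.72x), giving x(1 − 0.72·0.6) = 200(1 − 0.6).
So x = 200 × 0.4 / 0.568 ≈ 140.8451, and Bob receives 200 − x ≈ 59.1549.

59.15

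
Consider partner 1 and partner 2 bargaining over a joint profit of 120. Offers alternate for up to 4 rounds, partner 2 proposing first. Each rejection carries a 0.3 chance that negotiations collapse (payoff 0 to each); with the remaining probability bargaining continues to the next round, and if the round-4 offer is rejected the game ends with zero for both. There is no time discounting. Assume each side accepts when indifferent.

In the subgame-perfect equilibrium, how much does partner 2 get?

By backward induction:
Round 4 (partner 1 proposes): partner 2 will accept anything ≥ 0, so partner 1 offers 0 and keeps 120.
Round 3 (partner 2 proposes): rejecting gives partner 1 an expected 0.7 × 120 = 84, so partner 2 offers 84, keeping 36.
Round 2 (partner 1 proposes): rejecting gives partner 2 an expected 0.7 × 36 = 25.2. Partner 1 offers 25.2 and keeps 120 − 25.2 = 94.8.
Round 1 (partner 2 proposes): rejecting gives partner 1 an expected 0.7 × 94.8 = 66.36; partner 2 offers that and keeps 53.64.

53.64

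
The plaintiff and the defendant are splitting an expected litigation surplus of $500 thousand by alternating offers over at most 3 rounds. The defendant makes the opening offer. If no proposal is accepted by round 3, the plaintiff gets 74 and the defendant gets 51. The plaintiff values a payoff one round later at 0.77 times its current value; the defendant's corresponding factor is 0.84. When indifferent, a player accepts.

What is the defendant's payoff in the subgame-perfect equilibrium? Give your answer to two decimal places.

Solve by backward induction from round 3.
Round 3 (the defendant proposes): the plaintiff gets 74 if talks fail, so the defendant offers 74 and keeps 426.
Round 2 (the plaintiff proposes): the defendant can get 426 next round, worth 0.84 × 426 = 357.84 now. The plaintiff offers 357.84 and keeps 500 − 357.84 = 142.16.
Round 1 (the defendant proposes): the plaintiff can get 142.16 next round, worth 0.77 × 142.16 = 109.4632 now, so the defendant offers 109.4632, keeping 390.5368.

390.54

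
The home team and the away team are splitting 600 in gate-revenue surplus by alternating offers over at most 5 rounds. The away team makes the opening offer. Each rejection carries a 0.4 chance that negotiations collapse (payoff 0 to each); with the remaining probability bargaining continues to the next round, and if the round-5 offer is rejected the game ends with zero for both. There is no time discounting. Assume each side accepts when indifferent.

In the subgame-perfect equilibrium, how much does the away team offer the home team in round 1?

195.84

Round 5 (the away team proposes): rejection yields 0 for the home team; the away team offers 0 and keeps 600.
Round 4 (the home team proposes): rejecting gives the away team an expected 0.6 × 600 = 360, so the home team offers 360, keeping 240.
Round 3 (the away team proposes): rejecting gives the home team an expected 0.6 × 240 = 144; the away team offers that and keeps 456.
Round 2 (the home team proposes): rejecting gives the away team an expected 0.6 × 456 = 273.6. The home team offers 273.6 and keeps 600 − 273.6 = 326.4.
Round 1 (the away team proposes): rejecting gives the home team an expected 0.6 × 326.4 = 195.84, so the away team offers 195.84, keeping 404.16.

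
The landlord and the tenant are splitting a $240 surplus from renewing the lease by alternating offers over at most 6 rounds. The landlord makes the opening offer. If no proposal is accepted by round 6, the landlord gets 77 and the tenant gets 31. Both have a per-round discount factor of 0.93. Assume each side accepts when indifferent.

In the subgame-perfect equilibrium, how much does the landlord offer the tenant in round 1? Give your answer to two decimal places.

142.53

Round 6 (the tenant proposes): the landlord gets 77 if talks fail, so the tenant offers 77 and keeps 163.
Round 5 (the landlord proposes): the tenant can get 163 next round, worth 0.93 × 163 = 151.59 now. The landlord offers 151.59 and keeps 240 − 151.59 = 88.41.
Round 4 (the tenant proposes): the landlord can get 88.41 next round, worth 0.93 × 88.41 = 82.2213 now. The tenant offers 82.2213 and keeps 240 − 82.2213 = 157.7787.
Round 3 (the landlord proposes): the tenant can get 157.7787 next round, worth 0.93 × 157.7787 = 146.734191 now. The landlord offers 146.734191 and keeps 240 − 146.734191 = 93.265809.
Round 2 (the tenant proposes): the landlord can get 93.265809 next round, worth 0.93 × 93.265809 = 86.73720237 now; the tenant offers that and keeps 153.26279763.
Round 1 (the landlord proposes): the tenant can get 153.26279763 next round, worth 0.93 × 153.26279763 = 142.5344017959 now. The landlord offers 142.5344017959 and keeps 240 − 142.5344017959 = 97.4655982041.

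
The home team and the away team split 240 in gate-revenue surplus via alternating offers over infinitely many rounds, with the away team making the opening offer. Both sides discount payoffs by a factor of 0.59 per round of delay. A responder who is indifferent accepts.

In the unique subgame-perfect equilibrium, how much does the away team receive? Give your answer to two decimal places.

When the away team proposes, the home team accepts any offer worth at least 0.59 times what the home team would get by proposing next round; and vice versa.
This gives x = 240 − 0.59y and y = 240 − 0.59x, where x and y are each side's share when it proposes.
Hence (1 − 0.59·0.59)x = 240(1 − 0.59), i.e. 0.6519·x = 98.4.
x ≈ 150.9434; the home team's share is 240 − x ≈ 89.0566.

150.94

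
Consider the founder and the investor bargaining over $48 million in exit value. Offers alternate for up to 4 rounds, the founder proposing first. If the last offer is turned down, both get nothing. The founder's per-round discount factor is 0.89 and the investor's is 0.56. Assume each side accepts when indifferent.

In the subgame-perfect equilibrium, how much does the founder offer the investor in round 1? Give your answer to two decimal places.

16.35

Solve by backward induction from round 4.
Round 4 (the investor proposes): the founder will accept anything ≥ 0, so the investor offers 0 and keeps 48.
Round 3 (the founder proposes): the investor can get 48 next round, worth 0.56 × 48 = 26.88 now; the founder offers that and keeps 21.12.
Round 2 (the investor proposes): the founder can get 21.12 next round, worth 0.89 × 21.12 = 18.7968 now; the investor offers that and keeps 29.2032.
Round 1 (the founder proposes): the investor can get 29.2032 next round, worth 0.56 × 29.2032 = 16.353792 now; the founder offers that and keeps 31.646208.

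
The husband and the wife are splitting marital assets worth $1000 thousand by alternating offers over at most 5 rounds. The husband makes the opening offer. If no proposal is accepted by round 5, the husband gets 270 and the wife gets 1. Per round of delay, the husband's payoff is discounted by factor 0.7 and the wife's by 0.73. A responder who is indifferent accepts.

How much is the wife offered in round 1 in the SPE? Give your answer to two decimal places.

331.17

Round 5 (the husband proposes): the wife gets 1 if talks fail, so the husband offers 1 and keeps 999.
Round 4 (the wife proposes): the husband can get 999 next round, worth 0.7 × 999 = 699.3 now; the wife offers that and keeps 300.7.
Round 3 (the husband proposes): the wife can get 300.7 next round, worth 0.73 × 300.7 = 219.511 now. The husband offers 219.511 and keeps 1000 − 219.511 = 780.489.
Round 2 (the wife proposes): the husband can get 780.489 next round, worth 0.7 × 780.489 = 546.3423 now, so the wife offers 546.3423, keeping 453.6577.
Round 1 (the husband proposes): the wife can get 453.6577 next round, worth 0.73 × 453.6577 = 331.170121 now; the husband offers that and keeps 668.829879.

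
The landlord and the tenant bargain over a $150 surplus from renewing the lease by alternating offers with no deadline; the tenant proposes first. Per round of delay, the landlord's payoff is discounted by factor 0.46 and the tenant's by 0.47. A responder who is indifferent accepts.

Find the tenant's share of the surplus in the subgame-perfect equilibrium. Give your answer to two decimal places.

103.34

When the tenant proposes, the landlord accepts any offer worth at least 0.46 times what the landlord would get by proposing next round; and vice versa.
This gives x = 150 − 0.46y and y = 150 − 0.47x, where x and y are each side's share when it proposes.
Hence (1 − 0.46·0.47)x = 150(1 − 0.46), i.e. 0.7838·x = 81.
x ≈ 103.3427; the landlord's share is 150 − x ≈ 46.6573.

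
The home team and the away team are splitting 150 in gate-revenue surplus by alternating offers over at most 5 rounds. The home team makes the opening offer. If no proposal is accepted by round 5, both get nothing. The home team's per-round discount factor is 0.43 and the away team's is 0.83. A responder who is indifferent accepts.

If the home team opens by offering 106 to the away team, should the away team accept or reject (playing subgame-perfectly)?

Round 5 (the home team proposes): rejection yields 0 for the away team; the home team offers 0 and keeps 150.
Round 4 (the away team proposes): the home team can get 150 next round, worth 0.43 × 150 = 64.5 now. The away team offers 64.5 and keeps 150 − 64.5 = 85.5.
Round 3 (the home team proposes): the away team can get 85.5 next round, worth 0.83 × 85.5 = 70.965 now; the home team offers that and keeps 79.035.
Round 2 (the away team proposes): the home team can get 79.035 next round, worth 0.43 × 79.035 = 33.98505 now; the away team offers that and keeps 116.01495.
So by rejecting in round 1, the away team gets 116.01495 next round, worth 0.83 × 116.01495 = 96.2924085 now.
Offer 106 ≥ 96.2924085, so the away team accepts.

Accept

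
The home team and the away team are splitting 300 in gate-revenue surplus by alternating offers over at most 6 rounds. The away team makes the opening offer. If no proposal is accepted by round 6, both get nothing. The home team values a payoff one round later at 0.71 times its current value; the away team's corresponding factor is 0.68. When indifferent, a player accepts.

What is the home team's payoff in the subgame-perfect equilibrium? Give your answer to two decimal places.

Round 6 (the home team proposes): the away team will accept anything ≥ 0, so the home team offers 0 and keeps 300.
Round 5 (the away team proposes): the home team can get 300 next round, worth 0.71 × 300 = 213 now. The away team offers 213 and keeps 300 − 213 = 87.
Round 4 (the home team proposes): the away team can get 87 next round, worth 0.68 × 87 = 59.16 now, so the home team offers 59.16, keeping 240.84.
Round 3 (the away team proposes): the home team can get 240.84 next round, worth 0.71 × 240.84 = 170.9964 now; the away team offers that and keeps 129.0036.
Round 2 (the home team proposes): the away team can get 129.0036 next round, worth 0.68 × 129.0036 = 87.722448 now, so the home team offers 87.722448, keeping 212.277552.
Round 1 (the away team proposes): the home team can get 212.277552 next round, worth 0.71 × 212.277552 = 150.71706192 now; the away team offers that and keeps 149.28293808.

150.72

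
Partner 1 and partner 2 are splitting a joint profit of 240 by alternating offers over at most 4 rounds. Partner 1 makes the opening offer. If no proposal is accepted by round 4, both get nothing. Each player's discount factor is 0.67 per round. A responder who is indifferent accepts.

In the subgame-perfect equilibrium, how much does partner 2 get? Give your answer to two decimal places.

125.25

Round 4 (partner 2 proposes): partner 1 will accept anything ≥ 0, so partner 2 offers 0 and keeps 240.
Round 3 (partner 1 proposes): partner 2 can get 240 next round, worth 0.67 × 240 = 160.8 now. Partner 1 offers 160.8 and keeps 240 − 160.8 = 79.2.
Round 2 (partner 2 proposes): partner 1 can get 79.2 next round, worth 0.67 × 79.2 = 53.064 now; partner 2 offers that and keeps 186.936.
Round 1 (partner 1 proposes): partner 2 can get 186.936 next round, worth 0.67 × 186.936 = 125.24712 now. Partner 1 offers 125.24712 and keeps 240 − 125.24712 = 114.75288.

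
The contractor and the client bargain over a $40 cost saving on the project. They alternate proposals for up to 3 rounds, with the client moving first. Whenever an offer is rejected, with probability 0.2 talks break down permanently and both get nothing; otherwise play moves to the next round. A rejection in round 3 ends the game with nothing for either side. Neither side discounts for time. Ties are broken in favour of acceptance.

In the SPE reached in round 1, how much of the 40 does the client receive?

33.6

Round 3 (the client proposes): rejection yields 0 for the contractor; the client offers 0 and keeps 40.
Round 2 (the contractor proposes): rejecting gives the client an expected 0.8 × 40 = 32. The contractor offers 32 and keeps 40 − 32 = 8.
Round 1 (the client proposes): rejecting gives the contractor an expected 0.8 × 8 = 6.4. The client offers 6.4 and keeps 40 − 6.4 = 33.6.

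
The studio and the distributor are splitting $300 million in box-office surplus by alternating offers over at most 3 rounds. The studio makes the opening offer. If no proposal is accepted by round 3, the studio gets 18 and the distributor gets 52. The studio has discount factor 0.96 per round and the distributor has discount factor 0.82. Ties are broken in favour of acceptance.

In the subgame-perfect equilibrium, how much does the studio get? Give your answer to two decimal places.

249.23

By backward induction:
Round 3 (the studio proposes): the distributor gets 52 if talks fail, so the studio offers 52 and keeps 248.
Round 2 (the distributor proposes): the studio can get 248 next round, worth 0.96 × 248 = 238.08 now; the distributor offers that and keeps 61.92.
Round 1 (the studio proposes): the distributor can get 61.92 next round, worth 0.82 × 61.92 = 50.7744 now; the studio offers that and keeps 249.2256.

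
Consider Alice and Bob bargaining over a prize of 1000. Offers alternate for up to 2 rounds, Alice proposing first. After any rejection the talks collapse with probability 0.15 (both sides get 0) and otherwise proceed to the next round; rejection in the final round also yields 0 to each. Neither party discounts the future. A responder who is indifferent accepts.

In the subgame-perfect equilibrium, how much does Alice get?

150

Round 2 (Bob proposes): rejection yields 0 for Alice; Bob offers 0 and keeps 1000.
Round 1 (Alice proposes): rejecting gives Bob an expected 0.85 × 1000 = 850; Alice offers that and keeps 150.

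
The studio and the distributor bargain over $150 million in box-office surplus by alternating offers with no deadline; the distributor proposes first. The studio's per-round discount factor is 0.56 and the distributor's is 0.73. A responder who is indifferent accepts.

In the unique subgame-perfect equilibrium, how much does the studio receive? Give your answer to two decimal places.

38.36

In a stationary SPE each proposer offers the other exactly their discounted continuation value.
If the distributor keeps x when proposing and the studio keeps y when proposing, then x = 150 − 0.56y and y = 150 − 0.73x.
Solving: x = 150(1 − 0.56) / (1 − 0.73·0.56) = 66 / 0.5912 ≈ 111.6373.
The studio gets 150 − 111.6373 ≈ 38.3627.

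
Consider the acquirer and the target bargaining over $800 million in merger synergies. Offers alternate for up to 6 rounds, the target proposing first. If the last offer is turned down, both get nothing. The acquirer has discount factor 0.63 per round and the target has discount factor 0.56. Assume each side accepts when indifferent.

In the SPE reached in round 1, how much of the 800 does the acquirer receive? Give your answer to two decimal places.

Round 6 (the acquirer proposes): rejection yields 0 for the target; the acquirer offers 0 and keeps 800.
Round 5 (the target proposes): the acquirer can get 800 next round, worth 0.63 × 800 = 504 now. The target offers 504 and keeps 800 − 504 = 296.
Round 4 (the acquirer proposes): the target can get 296 next round, worth 0.56 × 296 = 165.76 now, so the acquirer offers 165.76, keeping 634.24.
Round 3 (the target proposes): the acquirer can get 634.24 next round, worth 0.63 × 634.24 = 399.5712 now; the target offers that and keeps 400.4288.
Round 2 (the acquirer proposes): the target can get 400.4288 next round, worth 0.56 × 400.4288 = 224.240128 now; the acquirer offers that and keeps 575.759872.
Round 1 (the target proposes): the acquirer can get 575.759872 next round, worth 0.63 × 575.759872 = 362.72871936 now, so the target offers 362.72871936, keeping 437.27128064.

362.73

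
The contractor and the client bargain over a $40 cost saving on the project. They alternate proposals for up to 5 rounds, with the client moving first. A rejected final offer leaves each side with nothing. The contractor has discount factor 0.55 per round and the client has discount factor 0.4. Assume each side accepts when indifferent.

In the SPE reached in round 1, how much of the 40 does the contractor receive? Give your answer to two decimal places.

16.10

By backward induction:
Round 5 (the client proposes): rejection yields 0 for the contractor; the client offers 0 and keeps 40.
Round 4 (the contractor proposes): the client can get 40 next round, worth 0.4 × 40 = 16 now; the contractor offers that and keeps 24.
Round 3 (the client proposes): the contractor can get 24 next round, worth 0.55 × 24 = 13.2 now, so the client offers 13.2, keeping 26.8.
Round 2 (the contractor proposes): the client can get 26.8 next round, worth 0.4 × 26.8 = 10.72 now. The contractor offers 10.72 and keeps 40 − 10.72 = 29.28.
Round 1 (the client proposes): the contractor can get 29.28 next round, worth 0.55 × 29.28 = 16.104 now; the client offers that and keeps 23.896.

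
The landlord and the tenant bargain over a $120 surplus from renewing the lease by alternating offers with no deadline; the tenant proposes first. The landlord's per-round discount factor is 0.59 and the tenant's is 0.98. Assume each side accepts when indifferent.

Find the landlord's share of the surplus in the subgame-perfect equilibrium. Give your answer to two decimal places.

3.36

Let x be the tenant's share when the tenant proposes and y be the landlord's share when the landlord proposes.
The landlord accepts iff offered ≥ 0.59·y, so x = 120 − 0.59y. Symmetrically y = 120 − 0.98x.
Substituting: x = 120 − 0.59(120 − 0.98x), giving x(1 − 0.98·0.59) = 120(1 − 0.59).
So x = 120 × 0.41 / 0.4218 ≈ 116.6430, and the landlord receives 120 − x ≈ 3.3570.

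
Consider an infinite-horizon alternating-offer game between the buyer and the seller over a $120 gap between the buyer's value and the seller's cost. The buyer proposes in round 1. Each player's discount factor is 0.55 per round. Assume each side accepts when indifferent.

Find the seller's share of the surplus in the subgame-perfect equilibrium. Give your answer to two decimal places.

42.58

When the buyer proposes, the seller accepts any offer worth at least 0.55 times what the seller would get by proposing next round; and vice versa.
This gives x = 120 − 0.55y and y = 120 − 0.55x, where x and y are each side's share when it proposes.
Hence (1 − 0.55·0.55)x = 120(1 − 0.55), i.e. 0.6975·x = 54.
x ≈ 77.4194; the seller's share is 120 − x ≈ 42.5806.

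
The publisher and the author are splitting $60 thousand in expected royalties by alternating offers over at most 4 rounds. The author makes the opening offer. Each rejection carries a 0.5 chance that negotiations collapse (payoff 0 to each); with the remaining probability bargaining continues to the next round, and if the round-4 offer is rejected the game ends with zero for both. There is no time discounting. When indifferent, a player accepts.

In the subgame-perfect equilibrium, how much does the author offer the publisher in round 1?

Round 4 (the publisher proposes): the author will accept anything ≥ 0, so the publisher offers 0 and keeps 60.
Round 3 (the author proposes): rejecting gives the publisher an expected 0.5 × 60 = 30; the author offers that and keeps 30.
Round 2 (the publisher proposes): rejecting gives the author an expected 0.5 × 30 = 15. The publisher offers 15 and keeps 60 − 15 = 45.
Round 1 (the author proposes): rejecting gives the publisher an expected 0.5 × 45 = 22.5, so the author offers 22.5, keeping 37.5.

22.5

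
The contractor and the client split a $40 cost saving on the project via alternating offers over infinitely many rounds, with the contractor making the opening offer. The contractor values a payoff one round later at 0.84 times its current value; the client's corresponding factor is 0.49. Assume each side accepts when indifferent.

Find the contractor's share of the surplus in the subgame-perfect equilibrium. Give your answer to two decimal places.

In a stationary SPE each proposer offers the other exactly their discounted continuation value.
If the contractor keeps x when proposing and the client keeps y when proposing, then x = 40 − 0.49y and y = 40 − 0.84x.
Solving: x = 40(1 − 0.49) / (1 − 0.84·0.49) = 20.4 / 0.5884 ≈ 34.6703.
The client gets 40 − 34.6703 ≈ 5.3297.

34.67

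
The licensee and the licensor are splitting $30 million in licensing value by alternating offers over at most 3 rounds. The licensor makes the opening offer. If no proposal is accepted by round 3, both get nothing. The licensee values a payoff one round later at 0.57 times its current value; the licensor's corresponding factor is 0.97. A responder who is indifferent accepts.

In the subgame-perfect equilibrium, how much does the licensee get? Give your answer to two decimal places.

Round 3 (the licensor proposes): rejection yields 0 for the licensee; the licensor offers 0 and keeps 30.
Round 2 (the licensee proposes): the licensor can get 30 next round, worth 0.97 × 30 = 29.1 now. The licensee offers 29.1 and keeps 30 − 29.1 = 0.9.
Round 1 (the licensor proposes): the licensee can get 0.9 next round, worth 0.57 × 0.9 = 0.513 now; the licensor offers that and keeps 29.487.

0.51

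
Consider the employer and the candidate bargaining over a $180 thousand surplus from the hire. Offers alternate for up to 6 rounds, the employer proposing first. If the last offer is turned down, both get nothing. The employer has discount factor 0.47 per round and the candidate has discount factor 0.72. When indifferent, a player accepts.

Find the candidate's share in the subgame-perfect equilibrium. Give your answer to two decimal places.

Round 6 (the candidate proposes): the employer will accept anything ≥ 0, so the candidate offers 0 and keeps 180.
Round 5 (the employer proposes): the candidate can get 180 next round, worth 0.72 × 180 = 129.6 now; the employer offers that and keeps 50.4.
Round 4 (the candidate proposes): the employer can get 50.4 next round, worth 0.47 × 50.4 = 23.688 now, so the candidate offers 23.688, keeping 156.312.
Round 3 (the employer proposes): the candidate can get 156.312 next round, worth 0.72 × 156.312 = 112.54464 now. The employer offers 112.54464 and keeps 180 − 112.54464 = 67.45536.
Round 2 (the candidate proposes): the employer can get 67.45536 next round, worth 0.47 × 67.45536 = 31.7040192 now. The candidate offers 31.7040192 and keeps 180 − 31.7040192 = 148.2959808.
Round 1 (the employer proposes): the candidate can get 148.2959808 next round, worth 0.72 × 148.2959808 = 106.773106176 now, so the employer offers 106.773106176, keeping 73.226893824.

106.77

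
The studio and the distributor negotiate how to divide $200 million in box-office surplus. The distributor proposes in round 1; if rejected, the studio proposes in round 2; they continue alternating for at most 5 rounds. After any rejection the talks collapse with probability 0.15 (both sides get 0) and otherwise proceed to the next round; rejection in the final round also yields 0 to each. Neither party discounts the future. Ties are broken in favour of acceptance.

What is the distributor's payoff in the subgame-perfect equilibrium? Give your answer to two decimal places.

By backward induction:
Round 5 (the distributor proposes): the studio will accept anything ≥ 0, so the distributor offers 0 and keeps 200.
Round 4 (the studio proposes): rejecting gives the distributor an expected 0.85 × 200 = 170; the studio offers that and keeps 30.
Round 3 (the distributor proposes): rejecting gives the studio an expected 0.85 × 30 = 25.5; the distributor offers that and keeps 174.5.
Round 2 (the studio proposes): rejecting gives the distributor an expected 0.85 × 174.5 = 148.325. The studio offers 148.325 and keeps 200 − 148.325 = 51.675.
Round 1 (the distributor proposes): rejecting gives the studio an expected 0.85 × 51.675 = 43.92375. The distributor offers 43.92375 and keeps 200 − 43.92375 = 156.07625.

156.08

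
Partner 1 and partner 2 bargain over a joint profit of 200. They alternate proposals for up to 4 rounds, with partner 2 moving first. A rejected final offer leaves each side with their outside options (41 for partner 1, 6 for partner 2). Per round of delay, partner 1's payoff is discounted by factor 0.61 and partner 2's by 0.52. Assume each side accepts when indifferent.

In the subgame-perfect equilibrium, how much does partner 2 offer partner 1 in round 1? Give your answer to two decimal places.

Round 4 (partner 1 proposes): partner 2 gets 6 if talks fail, so partner 1 offers 6 and keeps 194.
Round 3 (partner 2 proposes): partner 1 can get 194 next round, worth 0.61 × 194 = 118.34 now, so partner 2 offers 118.34, keeping 81.66.
Round 2 (partner 1 proposes): partner 2 can get 81.66 next round, worth 0.52 × 81.66 = 42.4632 now; partner 1 offers that and keeps 157.5368.
Round 1 (partner 2 proposes): partner 1 can get 157.5368 next round, worth 0.61 × 157.5368 = 96.097448 now; partner 2 offers that and keeps 103.902552.

96.10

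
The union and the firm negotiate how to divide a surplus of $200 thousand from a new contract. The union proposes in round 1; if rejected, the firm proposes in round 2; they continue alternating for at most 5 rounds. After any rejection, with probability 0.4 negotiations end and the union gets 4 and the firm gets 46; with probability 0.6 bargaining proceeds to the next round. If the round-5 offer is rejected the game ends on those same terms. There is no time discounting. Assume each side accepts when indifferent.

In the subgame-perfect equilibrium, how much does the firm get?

94.96

Round 5 (the union proposes): the firm gets 46 if talks fail, so the union offers 46 and keeps 154.
Round 4 (the firm proposes): rejecting gives the union an expected 0.6 × 154 + 0.4 × 4 = 94; the firm offers that and keeps 106.
Round 3 (the union proposes): rejecting gives the firm an expected 0.6 × 106 + 0.4 × 46 = 82. The union offers 82 and keeps 200 − 82 = 118.
Round 2 (the firm proposes): rejecting gives the union an expected 0.6 × 118 + 0.4 × 4 = 72.4; the firm offers that and keeps 127.6.
Round 1 (the union proposes): rejecting gives the firm an expected 0.6 × 127.6 + 0.4 × 46 = 94.96, so the union offers 94.96, keeping 105.04.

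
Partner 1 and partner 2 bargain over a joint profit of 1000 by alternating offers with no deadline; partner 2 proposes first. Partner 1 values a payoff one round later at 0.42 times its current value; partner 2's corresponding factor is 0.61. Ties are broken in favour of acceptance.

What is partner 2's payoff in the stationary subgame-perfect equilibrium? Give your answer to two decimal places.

In a stationary SPE each proposer offers the other exactly their discounted continuation value.
If partner 2 keeps x when proposing and partner 1 keeps y when proposing, then x = 1000 − 0.42y and y = 1000 − 0.61x.
Solving: x = 1000(1 − 0.42) / (1 − 0.61·0.42) = 580 / 0.7438 ≈ 779.7795.
Partner 1 gets 1000 − 779.7795 ≈ 220.2205.

779.78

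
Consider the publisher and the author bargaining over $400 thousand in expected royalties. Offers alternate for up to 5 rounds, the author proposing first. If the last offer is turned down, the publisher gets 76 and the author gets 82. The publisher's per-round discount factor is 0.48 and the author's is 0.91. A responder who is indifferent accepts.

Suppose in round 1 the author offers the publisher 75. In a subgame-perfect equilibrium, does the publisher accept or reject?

Accept

Work out the publisher's continuation value if the offer is rejected.
Round 5 (the author proposes): the publisher gets 76 if talks fail, so the author offers 76 and keeps 324.
Round 4 (the publisher proposes): the author can get 324 next round, worth 0.91 × 324 = 294.84 now; the publisher offers that and keeps 105.16.
Round 3 (the author proposes): the publisher can get 105.16 next round, worth 0.48 × 105.16 = 50.4768 now, so the author offers 50.4768, keeping 349.5232.
Round 2 (the publisher proposes): the author can get 349.5232 next round, worth 0.91 × 349.5232 = 318.066112 now, so the publisher offers 318.066112, keeping 81.933888.
So by rejecting in round 1, the publisher gets 81.933888 next round, worth 0.48 × 81.933888 = 39.32826624 now.
Offer 75 ≥ 39.32826624, so the publisher accepts.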